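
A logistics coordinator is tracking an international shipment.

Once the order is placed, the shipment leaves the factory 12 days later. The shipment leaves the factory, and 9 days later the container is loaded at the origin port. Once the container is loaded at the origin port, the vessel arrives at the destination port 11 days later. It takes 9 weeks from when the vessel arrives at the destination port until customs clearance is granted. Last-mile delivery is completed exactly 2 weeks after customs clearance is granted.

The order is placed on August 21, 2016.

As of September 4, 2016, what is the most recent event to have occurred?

The shipment leaves the factory

The order is placed: Aug 21, 2016.
The shipment leaves the factory: Aug 21, 2016 + 12 days = Sep 2, 2016.
The container is loaded at the origin port: Sep 2, 2016 + 9 days = Sep 11, 2016.
The vessel arrives at the destination port: Sep 11, 2016 + 11 days = Sep 22, 2016.
Customs clearance is granted: Sep 22, 2016 + 9 weeks = Nov 24, 2016.
Last-mile delivery is completed: Nov 24, 2016 + 2 weeks = Dec 8, 2016.
Sep 4, 2016 falls between when the shipment leaves the factory (Sep 2, 2016) and when the container is loaded at the origin port (Sep 11, 2016).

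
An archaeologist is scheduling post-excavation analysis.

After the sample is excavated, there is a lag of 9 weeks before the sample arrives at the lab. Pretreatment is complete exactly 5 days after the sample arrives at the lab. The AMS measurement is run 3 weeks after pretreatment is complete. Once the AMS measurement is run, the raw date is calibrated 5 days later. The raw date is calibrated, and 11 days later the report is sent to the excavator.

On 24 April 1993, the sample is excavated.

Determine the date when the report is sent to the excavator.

7 August 1993

The sample is excavated: Apr 24, 1993.
The sample arrives at the lab: Apr 24, 1993 + 9 weeks = Jun 26, 1993.
Pretreatment is complete: Jun 26, 1993 + 5 days = Jul 1, 1993.
The AMS measurement is run: Jul 1, 1993 + 3 weeks = Jul 22, 1993.
The raw date is calibrated: Jul 22, 1993 + 5 days = Jul 27, 1993.
The report is sent to the excavator: Jul 27, 1993 + 11 days = Aug 7, 1993.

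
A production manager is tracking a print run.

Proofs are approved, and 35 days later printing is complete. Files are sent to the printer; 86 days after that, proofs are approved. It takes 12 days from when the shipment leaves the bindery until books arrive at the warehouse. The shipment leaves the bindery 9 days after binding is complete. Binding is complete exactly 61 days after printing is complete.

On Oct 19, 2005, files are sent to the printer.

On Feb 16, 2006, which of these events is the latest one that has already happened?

Files are sent to the printer: Oct 19, 2005.
Proofs are approved: Oct 19, 2005 + 86 days = Jan 13, 2006.
Printing is complete: Jan 13, 2006 + 35 days = Feb 17, 2006.
Binding is complete: Feb 17, 2006 + 61 days = Apr 19, 2006.
The shipment leaves the bindery: Apr 19, 2006 + 9 days = Apr 28, 2006.
Books arrive at the warehouse: Apr 28, 2006 + 12 days = May 10, 2006.
Feb 16, 2006 falls between when proofs are approved (Jan 13, 2006) and when printing is complete (Feb 17, 2006).

Proofs are approved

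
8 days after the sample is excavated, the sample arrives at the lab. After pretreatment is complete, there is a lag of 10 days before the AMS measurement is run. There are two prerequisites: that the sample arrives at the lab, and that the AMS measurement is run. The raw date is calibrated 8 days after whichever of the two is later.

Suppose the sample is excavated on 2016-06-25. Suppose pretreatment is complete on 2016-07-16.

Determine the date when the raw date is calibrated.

2016-08-03

The sample is excavated: Jun 25, 2016.
The sample arrives at the lab: Jun 25, 2016 + 8 days = Jul 3, 2016.
Pretreatment is complete: Jul 16, 2016.
The AMS measurement is run: Jul 16, 2016 + 10 days = Jul 26, 2016.
Both prerequisites met — the sample arrives at the lab (Jul 3, 2016), the AMS measurement is run (Jul 26, 2016); the later is Jul 26, 2016.
The raw date is calibrated: Jul 26, 2016 + 8 days = Aug 3, 2016.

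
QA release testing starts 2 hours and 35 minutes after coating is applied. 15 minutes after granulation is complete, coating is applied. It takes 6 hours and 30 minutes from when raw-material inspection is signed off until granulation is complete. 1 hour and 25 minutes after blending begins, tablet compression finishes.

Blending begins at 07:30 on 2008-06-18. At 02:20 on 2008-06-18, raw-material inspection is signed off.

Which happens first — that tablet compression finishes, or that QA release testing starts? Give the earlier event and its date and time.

Blending begins: 07:30 Jun 18, 2008.
Tablet compression finishes: 07:30 Jun 18, 2008 + 1h25m = 08:55 Jun 18, 2008.
Raw-material inspection is signed off: 02:20 Jun 18, 2008.
Granulation is complete: 02:20 Jun 18, 2008 + 6h30m = 08:50 Jun 18, 2008.
Coating is applied: 08:50 Jun 18, 2008 + 15m = 09:05 Jun 18, 2008.
QA release testing starts: 09:05 Jun 18, 2008 + 2h35m = 11:40 Jun 18, 2008.
Comparing: tablet compression finishes at 08:55 Jun 18, 2008 vs QA release testing starts at 11:40 Jun 18, 2008. Earlier: tablet compression finishes.

Tablet compression finishes — 08:55 on 2008-06-18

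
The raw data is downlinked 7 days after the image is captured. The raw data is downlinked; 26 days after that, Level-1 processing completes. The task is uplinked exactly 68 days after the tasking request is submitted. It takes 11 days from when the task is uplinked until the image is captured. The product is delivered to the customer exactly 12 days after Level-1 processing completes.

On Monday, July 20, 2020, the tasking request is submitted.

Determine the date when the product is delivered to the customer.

Saturday, November 21, 2020

The tasking request is submitted: Jul 20, 2020.
The task is uplinked: Jul 20, 2020 + 68 days = Sep 26, 2020.
The image is captured: Sep 26, 2020 + 11 days = Oct 7, 2020.
The raw data is downlinked: Oct 7, 2020 + 7 days = Oct 14, 2020.
Level-1 processing completes: Oct 14, 2020 + 26 days = Nov 9, 2020.
The product is delivered to the customer: Nov 9, 2020 + 12 days = Nov 21, 2020.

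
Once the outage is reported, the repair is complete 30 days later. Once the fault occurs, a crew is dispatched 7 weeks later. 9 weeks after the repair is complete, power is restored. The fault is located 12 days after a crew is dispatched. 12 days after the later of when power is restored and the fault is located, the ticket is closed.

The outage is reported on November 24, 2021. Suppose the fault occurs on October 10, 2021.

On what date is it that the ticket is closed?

The outage is reported: Nov 24, 2021.
The repair is complete: Nov 24, 2021 + 30 days = Dec 24, 2021.
Power is restored: Dec 24, 2021 + 9 weeks = Feb 25, 2022.
The fault occurs: Oct 10, 2021.
A crew is dispatched: Oct 10, 2021 + 7 weeks = Nov 28, 2021.
The fault is located: Nov 28, 2021 + 12 days = Dec 10, 2021.
Both prerequisites met — power is restored (Feb 25, 2022), the fault is located (Dec 10, 2021); the later is Feb 25, 2022.
The ticket is closed: Feb 25, 2022 + 12 days = Mar 9, 2022.

March 9, 2022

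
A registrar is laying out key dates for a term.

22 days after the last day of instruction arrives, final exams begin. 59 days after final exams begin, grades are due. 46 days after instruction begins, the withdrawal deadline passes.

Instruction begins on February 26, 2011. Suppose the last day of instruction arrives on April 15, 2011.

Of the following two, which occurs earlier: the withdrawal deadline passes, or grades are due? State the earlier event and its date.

The withdrawal deadline passes — April 13, 2011

Instruction begins: Feb 26, 2011.
The withdrawal deadline passes: Feb 26, 2011 + 46 days = Apr 13, 2011.
The last day of instruction arrives: Apr 15, 2011.
Final exams begin: Apr 15, 2011 + 22 days = May 7, 2011.
Grades are due: May 7, 2011 + 59 days = Jul 5, 2011.
Comparing: the withdrawal deadline passes on Apr 13, 2011 vs grades are due on Jul 5, 2011. Earlier: the withdrawal deadline passes.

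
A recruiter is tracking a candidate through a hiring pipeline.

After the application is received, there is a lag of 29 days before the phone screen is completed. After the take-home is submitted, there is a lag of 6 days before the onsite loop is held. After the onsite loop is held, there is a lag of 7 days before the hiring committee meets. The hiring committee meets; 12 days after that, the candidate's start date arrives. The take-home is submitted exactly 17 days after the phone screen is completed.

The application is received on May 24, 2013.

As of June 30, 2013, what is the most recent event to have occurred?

The application is received: May 24, 2013.
The phone screen is completed: May 24, 2013 + 29 days = Jun 22, 2013.
The take-home is submitted: Jun 22, 2013 + 17 days = Jul 9, 2013.
The onsite loop is held: Jul 9, 2013 + 6 days = Jul 15, 2013.
The hiring committee meets: Jul 15, 2013 + 7 days = Jul 22, 2013.
The candidate's start date arrives: Jul 22, 2013 + 12 days = Aug 3, 2013.
Jun 30, 2013 falls between when the phone screen is completed (Jun 22, 2013) and when the take-home is submitted (Jul 9, 2013).

The phone screen is completed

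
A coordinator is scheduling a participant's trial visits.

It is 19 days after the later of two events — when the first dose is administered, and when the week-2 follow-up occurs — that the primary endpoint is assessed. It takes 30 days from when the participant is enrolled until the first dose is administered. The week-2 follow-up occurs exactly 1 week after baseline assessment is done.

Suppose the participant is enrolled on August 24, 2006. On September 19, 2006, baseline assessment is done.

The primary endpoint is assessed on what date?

The participant is enrolled: Aug 24, 2006.
The first dose is administered: Aug 24, 2006 + 30 days = Sep 23, 2006.
Baseline assessment is done: Sep 19, 2006.
The week-2 follow-up occurs: Sep 19, 2006 + 1 week = Sep 26, 2006.
Both prerequisites met — the first dose is administered (Sep 23, 2006), the week-2 follow-up occurs (Sep 26, 2006); the later is Sep 26, 2006.
The primary endpoint is assessed: Sep 26, 2006 + 19 days = Oct 15, 2006.

October 15, 2006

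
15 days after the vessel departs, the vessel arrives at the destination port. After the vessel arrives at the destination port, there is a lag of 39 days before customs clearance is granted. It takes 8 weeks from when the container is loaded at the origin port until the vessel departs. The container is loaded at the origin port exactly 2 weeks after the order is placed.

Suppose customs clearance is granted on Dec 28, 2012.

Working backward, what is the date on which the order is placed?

Customs clearance is granted: Dec 28, 2012.
The vessel arrives at the destination port: Dec 28, 2012 − 39 days = Nov 19, 2012.
The vessel departs: Nov 19, 2012 − 15 days = Nov 4, 2012.
The container is loaded at the origin port: Nov 4, 2012 − 8 weeks = Sep 9, 2012.
The order is placed: Sep 9, 2012 − 2 weeks = Aug 26, 2012.

Aug 26, 2012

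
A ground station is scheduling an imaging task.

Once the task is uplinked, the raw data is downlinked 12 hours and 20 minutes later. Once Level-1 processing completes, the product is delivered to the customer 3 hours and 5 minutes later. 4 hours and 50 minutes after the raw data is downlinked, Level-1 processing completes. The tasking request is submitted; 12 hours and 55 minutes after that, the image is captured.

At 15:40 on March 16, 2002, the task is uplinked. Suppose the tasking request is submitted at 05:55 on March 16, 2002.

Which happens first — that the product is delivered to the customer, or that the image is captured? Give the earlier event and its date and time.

The image is captured — 18:50 on March 16, 2002

The task is uplinked: 15:40 Mar 16, 2002.
The raw data is downlinked: 15:40 Mar 16, 2002 + 12h20m = 04:00 Mar 17, 2002.
Level-1 processing completes: 04:00 Mar 17, 2002 + 4h50m = 08:50 Mar 17, 2002.
The product is delivered to the customer: 08:50 Mar 17, 2002 + 3h05m = 11:55 Mar 17, 2002.
The tasking request is submitted: 05:55 Mar 16, 2002.
The image is captured: 05:55 Mar 16, 2002 + 12h55m = 18:50 Mar 16, 2002.
Comparing: the product is delivered to the customer at 11:55 Mar 17, 2002 vs the image is captured at 18:50 Mar 16, 2002. Earlier: the image is captured.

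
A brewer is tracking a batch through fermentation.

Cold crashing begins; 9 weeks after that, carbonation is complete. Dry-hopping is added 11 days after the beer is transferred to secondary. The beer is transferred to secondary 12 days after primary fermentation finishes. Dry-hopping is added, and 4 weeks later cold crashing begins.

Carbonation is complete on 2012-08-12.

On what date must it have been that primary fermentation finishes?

Carbonation is complete: Aug 12, 2012.
Cold crashing begins: Aug 12, 2012 − 9 weeks = Jun 10, 2012.
Dry-hopping is added: Jun 10, 2012 − 4 weeks = May 13, 2012.
The beer is transferred to secondary: May 13, 2012 − 11 days = May 2, 2012.
Primary fermentation finishes: May 2, 2012 − 12 days = Apr 20, 2012.

2012-04-20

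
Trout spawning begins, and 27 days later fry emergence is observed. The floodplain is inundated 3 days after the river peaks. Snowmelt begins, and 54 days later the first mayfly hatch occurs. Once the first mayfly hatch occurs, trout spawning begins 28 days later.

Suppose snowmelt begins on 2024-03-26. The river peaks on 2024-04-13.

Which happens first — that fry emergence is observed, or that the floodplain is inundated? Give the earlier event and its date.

Snowmelt begins: Mar 26, 2024.
The first mayfly hatch occurs: Mar 26, 2024 + 54 days = May 19, 2024.
Trout spawning begins: May 19, 2024 + 28 days = Jun 16, 2024.
Fry emergence is observed: Jun 16, 2024 + 27 days = Jul 13, 2024.
The river peaks: Apr 13, 2024.
The floodplain is inundated: Apr 13, 2024 + 3 days = Apr 16, 2024.
Comparing: fry emergence is observed on Jul 13, 2024 vs the floodplain is inundated on Apr 16, 2024. Earlier: the floodplain is inundated.

The floodplain is inundated — 2024-04-16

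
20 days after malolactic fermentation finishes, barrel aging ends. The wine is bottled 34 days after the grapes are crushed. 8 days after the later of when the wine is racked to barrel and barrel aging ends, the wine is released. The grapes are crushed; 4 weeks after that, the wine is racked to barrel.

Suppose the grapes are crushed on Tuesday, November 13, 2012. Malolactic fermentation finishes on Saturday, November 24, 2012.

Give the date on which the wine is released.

Saturday, December 22, 2012

The grapes are crushed: Nov 13, 2012.
The wine is racked to barrel: Nov 13, 2012 + 4 weeks = Dec 11, 2012.
Malolactic fermentation finishes: Nov 24, 2012.
Barrel aging ends: Nov 24, 2012 + 20 days = Dec 14, 2012.
Both prerequisites met — the wine is racked to barrel (Dec 11, 2012), barrel aging ends (Dec 14, 2012); the later is Dec 14, 2012.
The wine is released: Dec 14, 2012 + 8 days = Dec 22, 2012.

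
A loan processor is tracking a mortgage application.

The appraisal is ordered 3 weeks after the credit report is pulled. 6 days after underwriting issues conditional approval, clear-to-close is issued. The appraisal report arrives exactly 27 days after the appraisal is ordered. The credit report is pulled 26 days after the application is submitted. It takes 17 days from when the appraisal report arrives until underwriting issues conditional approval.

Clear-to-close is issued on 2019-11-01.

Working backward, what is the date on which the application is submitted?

2019-07-27

Clear-to-close is issued: Nov 1, 2019.
Underwriting issues conditional approval: Nov 1, 2019 − 6 days = Oct 26, 2019.
The appraisal report arrives: Oct 26, 2019 − 17 days = Oct 9, 2019.
The appraisal is ordered: Oct 9, 2019 − 27 days = Sep 12, 2019.
The credit report is pulled: Sep 12, 2019 − 3 weeks = Aug 22, 2019.
The application is submitted: Aug 22, 2019 − 26 days = Jul 27, 2019.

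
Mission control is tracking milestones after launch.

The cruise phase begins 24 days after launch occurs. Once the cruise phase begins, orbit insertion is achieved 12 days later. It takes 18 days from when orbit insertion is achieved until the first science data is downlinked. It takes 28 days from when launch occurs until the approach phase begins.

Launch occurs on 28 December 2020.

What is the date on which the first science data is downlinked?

Launch occurs: Dec 28, 2020.
The cruise phase begins: Dec 28, 2020 + 24 days = Jan 21, 2021.
Orbit insertion is achieved: Jan 21, 2021 + 12 days = Feb 2, 2021.
The first science data is downlinked: Feb 2, 2021 + 18 days = Feb 20, 2021.

20 February 2021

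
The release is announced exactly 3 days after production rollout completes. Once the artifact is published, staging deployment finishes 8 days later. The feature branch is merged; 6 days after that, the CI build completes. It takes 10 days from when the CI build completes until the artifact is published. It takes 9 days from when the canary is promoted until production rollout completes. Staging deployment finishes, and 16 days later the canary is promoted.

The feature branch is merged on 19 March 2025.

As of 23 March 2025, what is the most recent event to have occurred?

The feature branch is merged: Mar 19, 2025.
The CI build completes: Mar 19, 2025 + 6 days = Mar 25, 2025.
The artifact is published: Mar 25, 2025 + 10 days = Apr 4, 2025.
Staging deployment finishes: Apr 4, 2025 + 8 days = Apr 12, 2025.
The canary is promoted: Apr 12, 2025 + 16 days = Apr 28, 2025.
Production rollout completes: Apr 28, 2025 + 9 days = May 7, 2025.
The release is announced: May 7, 2025 + 3 days = May 10, 2025.
Mar 23, 2025 falls between when the feature branch is merged (Mar 19, 2025) and when the CI build completes (Mar 25, 2025).

The feature branch is merged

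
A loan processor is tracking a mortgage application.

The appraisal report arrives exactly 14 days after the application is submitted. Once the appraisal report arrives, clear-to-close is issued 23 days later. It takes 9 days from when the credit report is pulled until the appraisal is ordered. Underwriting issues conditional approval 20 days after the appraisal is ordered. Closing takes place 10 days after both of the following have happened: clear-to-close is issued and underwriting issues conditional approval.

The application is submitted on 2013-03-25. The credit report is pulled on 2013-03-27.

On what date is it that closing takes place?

2013-05-11

The application is submitted: Mar 25, 2013.
The appraisal report arrives: Mar 25, 2013 + 14 days = Apr 8, 2013.
Clear-to-close is issued: Apr 8, 2013 + 23 days = May 1, 2013.
The credit report is pulled: Mar 27, 2013.
The appraisal is ordered: Mar 27, 2013 + 9 days = Apr 5, 2013.
Underwriting issues conditional approval: Apr 5, 2013 + 20 days = Apr 25, 2013.
Both prerequisites met — clear-to-close is issued (May 1, 2013), underwriting issues conditional approval (Apr 25, 2013); the later is May 1, 2013.
Closing takes place: May 1, 2013 + 10 days = May 11, 2013.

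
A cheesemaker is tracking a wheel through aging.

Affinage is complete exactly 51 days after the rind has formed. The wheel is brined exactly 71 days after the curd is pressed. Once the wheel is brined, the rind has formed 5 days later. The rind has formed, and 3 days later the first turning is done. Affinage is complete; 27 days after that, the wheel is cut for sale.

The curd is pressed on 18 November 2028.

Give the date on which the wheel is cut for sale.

The curd is pressed: Nov 18, 2028.
The wheel is brined: Nov 18, 2028 + 71 days = Jan 28, 2029.
The rind has formed: Jan 28, 2029 + 5 days = Feb 2, 2029.
Affinage is complete: Feb 2, 2029 + 51 days = Mar 25, 2029.
The wheel is cut for sale: Mar 25, 2029 + 27 days = Apr 21, 2029.

21 April 2029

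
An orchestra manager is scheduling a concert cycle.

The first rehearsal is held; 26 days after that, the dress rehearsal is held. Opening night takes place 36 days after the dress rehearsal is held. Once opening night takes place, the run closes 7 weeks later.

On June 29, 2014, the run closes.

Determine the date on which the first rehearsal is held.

The run closes: Jun 29, 2014.
Opening night takes place: Jun 29, 2014 − 7 weeks = May 11, 2014.
The dress rehearsal is held: May 11, 2014 − 36 days = Apr 5, 2014.
The first rehearsal is held: Apr 5, 2014 − 26 days = Mar 10, 2014.

March 10, 2014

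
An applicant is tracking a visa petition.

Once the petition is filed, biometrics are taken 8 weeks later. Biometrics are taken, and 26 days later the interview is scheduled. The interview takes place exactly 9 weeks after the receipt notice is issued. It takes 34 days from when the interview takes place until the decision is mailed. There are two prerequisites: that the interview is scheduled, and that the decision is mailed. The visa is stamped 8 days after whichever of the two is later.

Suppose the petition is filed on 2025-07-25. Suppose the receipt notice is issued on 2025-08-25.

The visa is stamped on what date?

The petition is filed: Jul 25, 2025.
Biometrics are taken: Jul 25, 2025 + 8 weeks = Sep 19, 2025.
The interview is scheduled: Sep 19, 2025 + 26 days = Oct 15, 2025.
The receipt notice is issued: Aug 25, 2025.
The interview takes place: Aug 25, 2025 + 9 weeks = Oct 27, 2025.
The decision is mailed: Oct 27, 2025 + 34 days = Nov 30, 2025.
Both prerequisites met — the interview is scheduled (Oct 15, 2025), the decision is mailed (Nov 30, 2025); the later is Nov 30, 2025.
The visa is stamped: Nov 30, 2025 + 8 days = Dec 8, 2025.

2025-12-08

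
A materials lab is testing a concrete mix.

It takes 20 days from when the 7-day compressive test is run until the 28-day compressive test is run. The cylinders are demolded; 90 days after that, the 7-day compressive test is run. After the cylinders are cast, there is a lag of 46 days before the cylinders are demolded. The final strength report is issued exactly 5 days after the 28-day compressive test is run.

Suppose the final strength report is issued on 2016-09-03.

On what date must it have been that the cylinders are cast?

The final strength report is issued: Sep 3, 2016.
The 28-day compressive test is run: Sep 3, 2016 − 5 days = Aug 29, 2016.
The 7-day compressive test is run: Aug 29, 2016 − 20 days = Aug 9, 2016.
The cylinders are demolded: Aug 9, 2016 − 90 days = May 11, 2016.
The cylinders are cast: May 11, 2016 − 46 days = Mar 26, 2016.

2016-03-26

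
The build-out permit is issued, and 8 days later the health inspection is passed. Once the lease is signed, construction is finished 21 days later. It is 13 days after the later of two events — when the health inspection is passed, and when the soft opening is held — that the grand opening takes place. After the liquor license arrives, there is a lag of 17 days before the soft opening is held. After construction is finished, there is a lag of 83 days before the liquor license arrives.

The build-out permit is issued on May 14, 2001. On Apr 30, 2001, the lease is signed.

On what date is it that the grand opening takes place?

Sep 11, 2001

The build-out permit is issued: May 14, 2001.
The health inspection is passed: May 14, 2001 + 8 days = May 22, 2001.
The lease is signed: Apr 30, 2001.
Construction is finished: Apr 30, 2001 + 21 days = May 21, 2001.
The liquor license arrives: May 21, 2001 + 83 days = Aug 12, 2001.
The soft opening is held: Aug 12, 2001 + 17 days = Aug 29, 2001.
Both prerequisites met — the health inspection is passed (May 22, 2001), the soft opening is held (Aug 29, 2001); the later is Aug 29, 2001.
The grand opening takes place: Aug 29, 2001 + 13 days = Sep 11, 2001.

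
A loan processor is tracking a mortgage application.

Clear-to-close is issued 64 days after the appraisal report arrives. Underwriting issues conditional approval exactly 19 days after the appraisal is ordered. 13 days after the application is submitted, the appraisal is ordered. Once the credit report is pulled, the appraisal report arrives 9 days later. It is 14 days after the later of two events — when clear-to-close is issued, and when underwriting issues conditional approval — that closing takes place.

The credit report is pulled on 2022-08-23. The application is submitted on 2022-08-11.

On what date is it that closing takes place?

2022-11-18

The credit report is pulled: Aug 23, 2022.
The appraisal report arrives: Aug 23, 2022 + 9 days = Sep 1, 2022.
Clear-to-close is issued: Sep 1, 2022 + 64 days = Nov 4, 2022.
The application is submitted: Aug 11, 2022.
The appraisal is ordered: Aug 11, 2022 + 13 days = Aug 24, 2022.
Underwriting issues conditional approval: Aug 24, 2022 + 19 days = Sep 12, 2022.
Both prerequisites met — clear-to-close is issued (Nov 4, 2022), underwriting issues conditional approval (Sep 12, 2022); the later is Nov 4, 2022.
Closing takes place: Nov 4, 2022 + 14 days = Nov 18, 2022.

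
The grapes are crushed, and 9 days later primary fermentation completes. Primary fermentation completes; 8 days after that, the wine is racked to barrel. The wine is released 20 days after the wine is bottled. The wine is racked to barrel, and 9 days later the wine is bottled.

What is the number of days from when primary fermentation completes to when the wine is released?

Causal path: primary fermentation completes → the wine is racked to barrel → the wine is bottled → the wine is released.
Total delay along the path: 8 + 9 + 20 = 37 days.

37 days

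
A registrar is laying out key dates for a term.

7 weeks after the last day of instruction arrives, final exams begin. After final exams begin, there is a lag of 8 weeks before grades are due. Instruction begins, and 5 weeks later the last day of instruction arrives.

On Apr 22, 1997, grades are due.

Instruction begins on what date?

Dec 3, 1996

Grades are due: Apr 22, 1997.
Final exams begin: Apr 22, 1997 − 8 weeks = Feb 25, 1997.
The last day of instruction arrives: Feb 25, 1997 − 7 weeks = Jan 7, 1997.
Instruction begins: Jan 7, 1997 − 5 weeks = Dec 3, 1996.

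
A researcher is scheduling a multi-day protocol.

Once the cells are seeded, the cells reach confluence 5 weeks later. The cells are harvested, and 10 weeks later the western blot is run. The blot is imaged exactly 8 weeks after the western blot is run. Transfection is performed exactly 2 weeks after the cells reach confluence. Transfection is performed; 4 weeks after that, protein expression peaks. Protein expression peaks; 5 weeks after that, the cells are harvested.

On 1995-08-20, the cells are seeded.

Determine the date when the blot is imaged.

1996-04-14

The cells are seeded: Aug 20, 1995.
The cells reach confluence: Aug 20, 1995 + 5 weeks = Sep 24, 1995.
Transfection is performed: Sep 24, 1995 + 2 weeks = Oct 8, 1995.
Protein expression peaks: Oct 8, 1995 + 4 weeks = Nov 5, 1995.
The cells are harvested: Nov 5, 1995 + 5 weeks = Dec 10, 1995.
The western blot is run: Dec 10, 1995 + 10 weeks = Feb 18, 1996.
The blot is imaged: Feb 18, 1996 + 8 weeks = Apr 14, 1996.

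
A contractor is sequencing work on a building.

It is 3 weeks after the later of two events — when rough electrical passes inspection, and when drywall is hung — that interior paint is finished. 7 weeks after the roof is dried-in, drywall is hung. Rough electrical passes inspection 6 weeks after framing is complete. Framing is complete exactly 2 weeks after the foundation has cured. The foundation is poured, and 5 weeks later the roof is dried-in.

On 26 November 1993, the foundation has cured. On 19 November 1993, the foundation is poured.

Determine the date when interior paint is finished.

The foundation has cured: Nov 26, 1993.
Framing is complete: Nov 26, 1993 + 2 weeks = Dec 10, 1993.
Rough electrical passes inspection: Dec 10, 1993 + 6 weeks = Jan 21, 1994.
The foundation is poured: Nov 19, 1993.
The roof is dried-in: Nov 19, 1993 + 5 weeks = Dec 24, 1993.
Drywall is hung: Dec 24, 1993 + 7 weeks = Feb 11, 1994.
Both prerequisites met — rough electrical passes inspection (Jan 21, 1994), drywall is hung (Feb 11, 1994); the later is Feb 11, 1994.
Interior paint is finished: Feb 11, 1994 + 3 weeks = Mar 4, 1994.

4 March 1994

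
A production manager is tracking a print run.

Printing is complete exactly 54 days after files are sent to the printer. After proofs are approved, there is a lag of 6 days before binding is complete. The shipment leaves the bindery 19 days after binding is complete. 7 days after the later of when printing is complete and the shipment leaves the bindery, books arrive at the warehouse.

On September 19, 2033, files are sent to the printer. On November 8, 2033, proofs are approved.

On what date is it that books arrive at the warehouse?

Files are sent to the printer: Sep 19, 2033.
Printing is complete: Sep 19, 2033 + 54 days = Nov 12, 2033.
Proofs are approved: Nov 8, 2033.
Binding is complete: Nov 8, 2033 + 6 days = Nov 14, 2033.
The shipment leaves the bindery: Nov 14, 2033 + 19 days = Dec 3, 2033.
Both prerequisites met — printing is complete (Nov 12, 2033), the shipment leaves the bindery (Dec 3, 2033); the later is Dec 3, 2033.
Books arrive at the warehouse: Dec 3, 2033 + 7 days = Dec 10, 2033.

December 10, 2033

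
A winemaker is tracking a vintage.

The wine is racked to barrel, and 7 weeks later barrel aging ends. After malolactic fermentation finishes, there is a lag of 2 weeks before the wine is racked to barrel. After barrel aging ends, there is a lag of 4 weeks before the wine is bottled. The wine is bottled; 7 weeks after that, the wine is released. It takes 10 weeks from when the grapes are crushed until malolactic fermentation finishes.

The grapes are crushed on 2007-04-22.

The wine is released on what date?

2007-11-18

The grapes are crushed: Apr 22, 2007.
Malolactic fermentation finishes: Apr 22, 2007 + 10 weeks = Jul 1, 2007.
The wine is racked to barrel: Jul 1, 2007 + 2 weeks = Jul 15, 2007.
Barrel aging ends: Jul 15, 2007 + 7 weeks = Sep 2, 2007.
The wine is bottled: Sep 2, 2007 + 4 weeks = Sep 30, 2007.
The wine is released: Sep 30, 2007 + 7 weeks = Nov 18, 2007.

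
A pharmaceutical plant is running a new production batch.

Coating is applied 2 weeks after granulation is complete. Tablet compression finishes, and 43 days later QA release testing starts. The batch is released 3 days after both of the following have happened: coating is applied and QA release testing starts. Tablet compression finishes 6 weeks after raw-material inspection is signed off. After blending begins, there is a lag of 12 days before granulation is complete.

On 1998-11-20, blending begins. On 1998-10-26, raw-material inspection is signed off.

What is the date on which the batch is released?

1999-01-22

Blending begins: Nov 20, 1998.
Granulation is complete: Nov 20, 1998 + 12 days = Dec 2, 1998.
Coating is applied: Dec 2, 1998 + 2 weeks = Dec 16, 1998.
Raw-material inspection is signed off: Oct 26, 1998.
Tablet compression finishes: Oct 26, 1998 + 6 weeks = Dec 7, 1998.
QA release testing starts: Dec 7, 1998 + 43 days = Jan 19, 1999.
Both prerequisites met — coating is applied (Dec 16, 1998), QA release testing starts (Jan 19, 1999); the later is Jan 19, 1999.
The batch is released: Jan 19, 1999 + 3 days = Jan 22, 1999.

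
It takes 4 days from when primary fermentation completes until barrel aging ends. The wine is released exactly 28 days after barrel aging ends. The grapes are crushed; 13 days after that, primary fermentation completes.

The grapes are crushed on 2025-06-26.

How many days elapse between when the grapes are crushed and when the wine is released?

45 days

Causal path: the grapes are crushed → primary fermentation completes → barrel aging ends → the wine is released.
Total delay along the path: 13 + 4 + 28 = 45 days.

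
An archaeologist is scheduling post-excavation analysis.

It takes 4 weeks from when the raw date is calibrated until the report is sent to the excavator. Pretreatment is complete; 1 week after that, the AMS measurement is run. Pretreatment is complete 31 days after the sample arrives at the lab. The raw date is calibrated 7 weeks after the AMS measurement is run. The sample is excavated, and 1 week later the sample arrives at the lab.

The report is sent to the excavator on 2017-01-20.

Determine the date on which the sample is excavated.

2016-09-20

The report is sent to the excavator: Jan 20, 2017.
The raw date is calibrated: Jan 20, 2017 − 4 weeks = Dec 23, 2016.
The AMS measurement is run: Dec 23, 2016 − 7 weeks = Nov 4, 2016.
Pretreatment is complete: Nov 4, 2016 − 1 week = Oct 28, 2016.
The sample arrives at the lab: Oct 28, 2016 − 31 days = Sep 27, 2016.
The sample is excavated: Sep 27, 2016 − 1 week = Sep 20, 2016.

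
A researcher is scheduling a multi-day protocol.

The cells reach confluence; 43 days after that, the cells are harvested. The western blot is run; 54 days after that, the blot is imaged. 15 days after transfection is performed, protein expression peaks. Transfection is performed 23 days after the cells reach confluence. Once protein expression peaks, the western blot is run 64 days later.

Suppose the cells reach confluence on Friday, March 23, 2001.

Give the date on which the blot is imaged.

Sunday, August 26, 2001

The cells reach confluence: Mar 23, 2001.
Transfection is performed: Mar 23, 2001 + 23 days = Apr 15, 2001.
Protein expression peaks: Apr 15, 2001 + 15 days = Apr 30, 2001.
The western blot is run: Apr 30, 2001 + 64 days = Jul 3, 2001.
The blot is imaged: Jul 3, 2001 + 54 days = Aug 26, 2001.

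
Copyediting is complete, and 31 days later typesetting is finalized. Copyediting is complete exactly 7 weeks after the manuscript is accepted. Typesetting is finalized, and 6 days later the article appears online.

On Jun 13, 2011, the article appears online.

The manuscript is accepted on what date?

The article appears online: Jun 13, 2011.
Typesetting is finalized: Jun 13, 2011 − 6 days = Jun 7, 2011.
Copyediting is complete: Jun 7, 2011 − 31 days = May 7, 2011.
The manuscript is accepted: May 7, 2011 − 7 weeks = Mar 19, 2011.

Mar 19, 2011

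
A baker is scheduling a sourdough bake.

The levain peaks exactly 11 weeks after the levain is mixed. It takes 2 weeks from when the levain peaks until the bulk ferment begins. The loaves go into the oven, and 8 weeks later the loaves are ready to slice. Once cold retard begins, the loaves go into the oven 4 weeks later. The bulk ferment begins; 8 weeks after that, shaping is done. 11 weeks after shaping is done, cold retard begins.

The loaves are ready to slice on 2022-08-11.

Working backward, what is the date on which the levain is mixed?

2021-10-07

The loaves are ready to slice: Aug 11, 2022.
The loaves go into the oven: Aug 11, 2022 − 8 weeks = Jun 16, 2022.
Cold retard begins: Jun 16, 2022 − 4 weeks = May 19, 2022.
Shaping is done: May 19, 2022 − 11 weeks = Mar 3, 2022.
The bulk ferment begins: Mar 3, 2022 − 8 weeks = Jan 6, 2022.
The levain peaks: Jan 6, 2022 − 2 weeks = Dec 23, 2021.
The levain is mixed: Dec 23, 2021 − 11 weeks = Oct 7, 2021.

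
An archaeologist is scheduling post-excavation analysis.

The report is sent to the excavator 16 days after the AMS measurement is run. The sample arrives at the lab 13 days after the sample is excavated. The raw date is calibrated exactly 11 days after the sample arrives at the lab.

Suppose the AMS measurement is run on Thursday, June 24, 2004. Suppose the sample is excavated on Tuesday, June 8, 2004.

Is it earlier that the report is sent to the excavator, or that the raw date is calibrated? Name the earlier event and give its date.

The raw date is calibrated — Friday, July 2, 2004

The AMS measurement is run: Jun 24, 2004.
The report is sent to the excavator: Jun 24, 2004 + 16 days = Jul 10, 2004.
The sample is excavated: Jun 8, 2004.
The sample arrives at the lab: Jun 8, 2004 + 13 days = Jun 21, 2004.
The raw date is calibrated: Jun 21, 2004 + 11 days = Jul 2, 2004.
Comparing: the report is sent to the excavator on Jul 10, 2004 vs the raw date is calibrated on Jul 2, 2004. Earlier: the raw date is calibrated.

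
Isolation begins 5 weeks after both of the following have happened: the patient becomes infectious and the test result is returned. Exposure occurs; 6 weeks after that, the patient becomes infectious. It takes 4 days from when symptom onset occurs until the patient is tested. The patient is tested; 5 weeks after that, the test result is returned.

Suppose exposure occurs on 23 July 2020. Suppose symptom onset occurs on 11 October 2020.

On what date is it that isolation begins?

Exposure occurs: Jul 23, 2020.
The patient becomes infectious: Jul 23, 2020 + 6 weeks = Sep 3, 2020.
Symptom onset occurs: Oct 11, 2020.
The patient is tested: Oct 11, 2020 + 4 days = Oct 15, 2020.
The test result is returned: Oct 15, 2020 + 5 weeks = Nov 19, 2020.
Both prerequisites met — the patient becomes infectious (Sep 3, 2020), the test result is returned (Nov 19, 2020); the later is Nov 19, 2020.
Isolation begins: Nov 19, 2020 + 5 weeks = Dec 24, 2020.

24 December 2020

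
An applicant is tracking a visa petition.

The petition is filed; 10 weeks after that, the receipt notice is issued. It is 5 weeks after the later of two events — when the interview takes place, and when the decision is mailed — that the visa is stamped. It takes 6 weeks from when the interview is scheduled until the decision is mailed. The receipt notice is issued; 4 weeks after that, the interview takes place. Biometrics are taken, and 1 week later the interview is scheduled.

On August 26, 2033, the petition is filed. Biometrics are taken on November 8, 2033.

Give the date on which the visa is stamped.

January 31, 2034

The petition is filed: Aug 26, 2033.
The receipt notice is issued: Aug 26, 2033 + 10 weeks = Nov 4, 2033.
The interview takes place: Nov 4, 2033 + 4 weeks = Dec 2, 2033.
Biometrics are taken: Nov 8, 2033.
The interview is scheduled: Nov 8, 2033 + 1 week = Nov 15, 2033.
The decision is mailed: Nov 15, 2033 + 6 weeks = Dec 27, 2033.
Both prerequisites met — the interview takes place (Dec 2, 2033), the decision is mailed (Dec 27, 2033); the later is Dec 27, 2033.
The visa is stamped: Dec 27, 2033 + 5 weeks = Jan 31, 2034.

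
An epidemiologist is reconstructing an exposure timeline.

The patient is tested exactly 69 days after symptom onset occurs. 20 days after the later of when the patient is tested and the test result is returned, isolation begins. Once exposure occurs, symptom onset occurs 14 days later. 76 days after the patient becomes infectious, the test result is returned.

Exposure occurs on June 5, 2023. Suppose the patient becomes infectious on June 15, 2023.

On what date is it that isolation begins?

Exposure occurs: Jun 5, 2023.
Symptom onset occurs: Jun 5, 2023 + 14 days = Jun 19, 2023.
The patient is tested: Jun 19, 2023 + 69 days = Aug 27, 2023.
The patient becomes infectious: Jun 15, 2023.
The test result is returned: Jun 15, 2023 + 76 days = Aug 30, 2023.
Both prerequisites met — the patient is tested (Aug 27, 2023), the test result is returned (Aug 30, 2023); the later is Aug 30, 2023.
Isolation begins: Aug 30, 2023 + 20 days = Sep 19, 2023.

September 19, 2023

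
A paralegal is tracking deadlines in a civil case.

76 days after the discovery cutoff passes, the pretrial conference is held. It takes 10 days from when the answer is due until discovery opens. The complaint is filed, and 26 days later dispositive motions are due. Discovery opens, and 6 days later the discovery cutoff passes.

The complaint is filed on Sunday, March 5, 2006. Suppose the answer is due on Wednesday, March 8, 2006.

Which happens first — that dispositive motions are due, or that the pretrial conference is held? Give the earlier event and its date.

Dispositive motions are due — Friday, March 31, 2006

The complaint is filed: Mar 5, 2006.
Dispositive motions are due: Mar 5, 2006 + 26 days = Mar 31, 2006.
The answer is due: Mar 8, 2006.
Discovery opens: Mar 8, 2006 + 10 days = Mar 18, 2006.
The discovery cutoff passes: Mar 18, 2006 + 6 days = Mar 24, 2006.
The pretrial conference is held: Mar 24, 2006 + 76 days = Jun 8, 2006.
Comparing: dispositive motions are due on Mar 31, 2006 vs the pretrial conference is held on Jun 8, 2006. Earlier: dispositive motions are due.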